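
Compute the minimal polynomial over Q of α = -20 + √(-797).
m_α(x) = x^2 + 40x + 1197

From α + 20 = √(-797), squaring gives (α + 20)^2 = -797, i.e. α^2 + 40α + 400 = -797, so α^2 + 40α + 1197 = 0. The discriminant of x^2 + 40x + 1197 is (40)^2 - 4·(1197) = 1600 - 4788 = -3188, and 4·(-797) is not a perfect square in Q since -797 is squarefree and ≠ 1. Hence x^2 + 40x + 1197 is irreducible over Q and is the minimal polynomial of α.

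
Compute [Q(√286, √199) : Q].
[Q(√286, √199) : Q] = 4

[Q(√286):Q] = 2 (min poly x^2 - 286, irreducible since 286 is squarefree > 1). For the top step, suppose √199 ∈ Q(√286), say √199 = c + d√286 with c, d ∈ Q. Squaring: 199 = c^2 + 286d^2 + 2cd√286. Since √286 ∉ Q this forces 2cd = 0. If d = 0 then √199 = c ∈ Q, contradicting 199 squarefree > 1. If c = 0 then 199 = 286d^2, so 286·199 = (286d)^2 is a perfect square in Q — but 286·199 = 56914 is not a perfect square (since 286 and 199 are distinct squarefree integers). Contradiction. Hence √199 ∉ Q(√286), so x^2 - 199 stays irreducible over Q(√286) and [Q(√286, √199) : Q(√286)] = 2. By the tower law, [Q(√286, √199) : Q] = 2 · 2 = 4.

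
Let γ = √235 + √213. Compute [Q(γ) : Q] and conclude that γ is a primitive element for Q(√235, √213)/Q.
[Q(γ) : Q] = 4 (equivalently, Q(γ) = Q(√235, √213))

Obviously Q(γ) ⊆ Q(√235, √213), and [Q(√235, √213):Q] = 4 (since 235, 213 are distinct squarefree integers > 1 with 50055 not a perfect square). To show equality we compute the minimal polynomial of γ. From γ = √235 + √213: γ^2 = 235 + 2√(50055) + 213 = 448 + 2√(50055), so γ^2 - 448 = 2√(50055); squaring, (γ^2 - 448)^2 = 4·50055, i.e. γ^4 - 896γ^2 + 200704 - 200220 = 0, i.e. γ^4 - 896γ^2 + 484 = 0. So γ is a root of x^4 - 896x^2 + 484. This polynomial is irreducible over Q: it has no rational root (each ±√235 ± √213 is irrational), and any factorization into two quadratics over Q would force √(50055) ∈ Q (pairing opposite roots) or √235, √213 ∈ Q (other pairings), all impossible. Hence [Q(γ):Q] = 4 = [Q(√235, √213):Q], so Q(γ) = Q(√235, √213).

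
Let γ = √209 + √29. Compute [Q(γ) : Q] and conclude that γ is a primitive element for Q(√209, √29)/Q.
[Q(γ) : Q] = 4 (equivalently, Q(γ) = Q(√209, √29))

Obviously Q(γ) ⊆ Q(√209, √29), and [Q(√209, √29):Q] = 4 (since 209, 29 are distinct squarefree integers > 1 with 6061 not a perfect square). To show equality we compute the minimal polynomial of γ. From γ = √209 + √29: γ^2 = 209 + 2√(6061) + 29 = 238 + 2√(6061), so γ^2 - 238 = 2√(6061); squaring, (γ^2 - 238)^2 = 4·6061, i.e. γ^4 - 476γ^2 + 56644 - 24244 = 0, i.e. γ^4 - 476γ^2 + 32400 = 0. So γ is a root of x^4 - 476x^2 + 32400. This polynomial is irreducible over Q: it has no rational root (each ±√209 ± √29 is irrational), and any factorization into two quadratics over Q would force √(6061) ∈ Q (pairing opposite roots) or √209, √29 ∈ Q (other pairings), all impossible. Hence [Q(γ):Q] = 4 = [Q(√209, √29):Q], so Q(γ) = Q(√209, √29).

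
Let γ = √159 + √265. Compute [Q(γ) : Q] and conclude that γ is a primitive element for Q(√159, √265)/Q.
[Q(γ) : Q] = 4 (equivalently, Q(γ) = Q(√159, √265))

Obviously Q(γ) ⊆ Q(√159, √265), and [Q(√159, √265):Q] = 4 (since 159, 265 are distinct squarefree integers > 1 with 42135 not a perfect square). To show equality we compute the minimal polynomial of γ. From γ = √159 + √265: γ^2 = 159 + 2√(42135) + 265 = 424 + 2√(42135), so γ^2 - 424 = 2√(42135); squaring, (γ^2 - 424)^2 = 4·42135, i.e. γ^4 - 848γ^2 + 179776 - 168540 = 0, i.e. γ^4 - 848γ^2 + 11236 = 0. So γ is a root of x^4 - 848x^2 + 11236. This polynomial is irreducible over Q: it has no rational root (each ±√159 ± √265 is irrational), and any factorization into two quadratics over Q would force √(42135) ∈ Q (pairing opposite roots) or √159, √265 ∈ Q (other pairings), all impossible. Hence [Q(γ):Q] = 4 = [Q(√159, √265):Q], so Q(γ) = Q(√159, √265).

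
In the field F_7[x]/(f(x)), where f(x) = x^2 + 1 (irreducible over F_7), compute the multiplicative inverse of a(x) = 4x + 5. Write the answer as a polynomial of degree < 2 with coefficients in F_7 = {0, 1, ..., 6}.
a(x)^(-1) ≡ 4x + 2 (mod f(x))

Since f is irreducible over F_7, F_7[x]/(f) is a field and a(x) ≠ 0 has an inverse. Apply the extended Euclidean algorithm to f(x) and a(x) in F_7[x]: f(x) = (2x + 1)·a(x) + (3). The last nonzero remainder is the constant 3 = gcd(f, a) in F_7. Back-substituting through the division chain expresses 3 = s(x)·a(x) + t(x)·f(x) with s(x) ≡ 5x + 6 (mod f), so (5x + 6)·a(x) ≡ 3 (mod f). Multiplying by 3^(-1) ≡ 5 in F_7 gives a(x)^(-1) ≡ 5·(5x + 6) ≡ 4x + 2 (mod f). Check: (4x + 5)·(4x + 2) = 2x^2 + 3 ≡ 1 (mod x^2 + 1).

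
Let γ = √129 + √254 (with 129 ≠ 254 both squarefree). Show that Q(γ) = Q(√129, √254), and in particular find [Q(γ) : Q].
[Q(γ) : Q] = 4 (equivalently, Q(γ) = Q(√129, √254))

Obviously Q(γ) ⊆ Q(√129, √254), and [Q(√129, √254):Q] = 4 (since 129, 254 are distinct squarefree integers > 1 with 32766 not a perfect square). To show equality we compute the minimal polynomial of γ. From γ = √129 + √254: γ^2 = 129 + 2√(32766) + 254 = 383 + 2√(32766), so γ^2 - 383 = 2√(32766); squaring, (γ^2 - 383)^2 = 4·32766, i.e. γ^4 - 766γ^2 + 146689 - 131064 = 0, i.e. γ^4 - 766γ^2 + 15625 = 0. So γ is a root of x^4 - 766x^2 + 15625. This polynomial is irreducible over Q: it has no rational root (each ±√129 ± √254 is irrational), and any factorization into two quadratics over Q would force √(32766) ∈ Q (pairing opposite roots) or √129, √254 ∈ Q (other pairings), all impossible. Hence [Q(γ):Q] = 4 = [Q(√129, √254):Q], so Q(γ) = Q(√129, √254).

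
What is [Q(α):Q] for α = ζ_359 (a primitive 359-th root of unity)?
[Q(α):Q] = 358

The minimal polynomial of ζ_359 over Q is the 359-th cyclotomic polynomial Φ_359(x), which is irreducible over Q and has degree φ(359) = 358. Hence [Q(α):Q] = φ(359) = 358.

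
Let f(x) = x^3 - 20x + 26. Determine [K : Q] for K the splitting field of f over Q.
[K : Q] = 6

By the rational root test, any rational root of the monic integer polynomial f(x) = x^3 - 20x + 26 must be an integer dividing the constant term 26, i.e. one of ±{1, 2, 13, 26}. Evaluating: f(1) = 7, f(-1) = 45, f(2) = -6, f(-2) = 58, f(13) = 1963, f(-13) = -1911, f(26) = 17082, f(-26) = -17030; none is 0, so f has no rational root and is therefore irreducible over Q (a cubic with no linear factor over a field is irreducible). For an irreducible cubic, the Galois group is A_3 or S_3 according as the discriminant disc(f) = -4a^3 - 27b^2 = -4·(-20)^3 - 27·(26)^2 = 13748 is or is not a square in Q. Here disc(f) = 13748 is not a perfect square in Q, so the Galois group of f over Q is not contained in A_3 and must be all of S_3. The splitting field has degree |S_3| = 6 over Q, so [K : Q] = 6.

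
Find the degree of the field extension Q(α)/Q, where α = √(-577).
[Q(α):Q] = 2

[Q(α):Q] equals the degree of the minimal polynomial of α. Here α^2 = -577 and x^2 + 577 is irreducible (d = -577 is squarefree, ≠ 1, hence not a square), so deg(m_α) = 2. Thus [Q(α):Q] = 2.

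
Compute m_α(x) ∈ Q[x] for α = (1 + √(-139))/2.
m_α(x) = x^2 - x + 35

From 2α - 1 = √(-139), squaring gives (2α - 1)^2 = -139, i.e. 4α^2 - 4α + 1 = -139, so α^2 - α + (1 + 139)/4 = 0. Since -139 ≡ 1 (mod 4), (1 + 139)/4 = 35 ∈ Z. The polynomial x^2 - x + 35 has discriminant 1 - 4·(35) = -139, which is not a perfect square in Q (d = -139 is squarefree and ≠ 1), so x^2 - x + 35 is irreducible over Q. It is the minimal polynomial of α.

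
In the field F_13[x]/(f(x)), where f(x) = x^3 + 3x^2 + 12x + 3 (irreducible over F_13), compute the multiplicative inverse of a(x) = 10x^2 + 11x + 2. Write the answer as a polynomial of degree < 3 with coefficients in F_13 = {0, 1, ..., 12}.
a(x)^(-1) ≡ 4x^2 + x + 12 (mod f(x))

Since f is irreducible over F_13, F_13[x]/(f) is a field and a(x) ≠ 0 has an inverse. Apply the extended Euclidean algorithm to f(x) and a(x) in F_13[x]: f(x) = (4x + 5)·a(x) + (x + 6);  a(x) = (10x + 3)·(x + 6) + (10). The last nonzero remainder is the constant 10 = gcd(f, a) in F_13. Back-substituting through the division chain expresses 10 = s(x)·a(x) + t(x)·f(x) with s(x) ≡ x^2 + 10x + 3 (mod f), so (x^2 + 10x + 3)·a(x) ≡ 10 (mod f). Multiplying by 10^(-1) ≡ 4 in F_13 gives a(x)^(-1) ≡ 4·(x^2 + 10x + 3) ≡ 4x^2 + x + 12 (mod f). Check: (10x^2 + 11x + 2)·(4x^2 + x + 12) = x^4 + 2x^3 + 9x^2 + 4x + 11 ≡ 1 (mod x^3 + 3x^2 + 12x + 3).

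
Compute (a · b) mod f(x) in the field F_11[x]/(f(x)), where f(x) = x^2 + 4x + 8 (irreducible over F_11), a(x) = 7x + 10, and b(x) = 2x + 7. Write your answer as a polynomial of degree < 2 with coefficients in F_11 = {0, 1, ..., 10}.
a · b ≡ 2x + 2 (mod f(x))

Multiply in F_11[x]: a(x)·b(x) = (7x + 10)·(2x + 7) = 3x^2 + 3x + 4. This has degree ≥ 2, so divide by f(x) over F_11: 3x^2 + 3x + 4 = (3)·(x^2 + 4x + 8) + (2x + 2). Hence a·b ≡ 2x + 2 (mod f). (F_11[x]/(f) is a field with 11^2 = 121 elements since f is irreducible of degree 2.)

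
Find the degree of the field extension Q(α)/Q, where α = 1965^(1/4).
[Q(α):Q] = 4

α is a root of x^4 - 1965. By Eisenstein's criterion at the prime p = 3 (which divides the constant term 1965 but p^2 = 9 does not, since 1965 is squarefree), x^4 - 1965 is irreducible over Q. Hence [Q(α):Q] = 4.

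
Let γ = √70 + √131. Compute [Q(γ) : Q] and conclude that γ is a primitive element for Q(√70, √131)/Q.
[Q(γ) : Q] = 4 (equivalently, Q(γ) = Q(√70, √131))

Obviously Q(γ) ⊆ Q(√70, √131), and [Q(√70, √131):Q] = 4 (since 70, 131 are distinct squarefree integers > 1 with 9170 not a perfect square). To show equality we compute the minimal polynomial of γ. From γ = √70 + √131: γ^2 = 70 + 2√(9170) + 131 = 201 + 2√(9170), so γ^2 - 201 = 2√(9170); squaring, (γ^2 - 201)^2 = 4·9170, i.e. γ^4 - 402γ^2 + 40401 - 36680 = 0, i.e. γ^4 - 402γ^2 + 3721 = 0. So γ is a root of x^4 - 402x^2 + 3721. This polynomial is irreducible over Q: it has no rational root (each ±√70 ± √131 is irrational), and any factorization into two quadratics over Q would force √(9170) ∈ Q (pairing opposite roots) or √70, √131 ∈ Q (other pairings), all impossible. Hence [Q(γ):Q] = 4 = [Q(√70, √131):Q], so Q(γ) = Q(√70, √131).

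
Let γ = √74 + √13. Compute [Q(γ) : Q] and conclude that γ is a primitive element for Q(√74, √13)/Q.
[Q(γ) : Q] = 4 (equivalently, Q(γ) = Q(√74, √13))

Obviously Q(γ) ⊆ Q(√74, √13), and [Q(√74, √13):Q] = 4 (since 74, 13 are distinct squarefree integers > 1 with 962 not a perfect square). To show equality we compute the minimal polynomial of γ. From γ = √74 + √13: γ^2 = 74 + 2√(962) + 13 = 87 + 2√(962), so γ^2 - 87 = 2√(962); squaring, (γ^2 - 87)^2 = 4·962, i.e. γ^4 - 174γ^2 + 7569 - 3848 = 0, i.e. γ^4 - 174γ^2 + 3721 = 0. So γ is a root of x^4 - 174x^2 + 3721. This polynomial is irreducible over Q: it has no rational root (each ±√74 ± √13 is irrational), and any factorization into two quadratics over Q would force √(962) ∈ Q (pairing opposite roots) or √74, √13 ∈ Q (other pairings), all impossible. Hence [Q(γ):Q] = 4 = [Q(√74, √13):Q], so Q(γ) = Q(√74, √13).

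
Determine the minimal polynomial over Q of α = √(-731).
m_α(x) = x^2 + 731

α satisfies α^2 + 731 = 0, so x^2 + 731 annihilates α. Since d = -731 is squarefree and ≠ 1, it is not a perfect square in Q, so x^2 + 731 has no rational root and is therefore irreducible over Q (a degree-2 polynomial over a field is irreducible iff it has no root). Hence m_α(x) = x^2 + 731.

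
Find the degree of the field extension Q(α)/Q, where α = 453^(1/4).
[Q(α):Q] = 4

α is a root of x^4 - 453. By Eisenstein's criterion at the prime p = 3 (which divides the constant term 453 but p^2 = 9 does not, since 453 is squarefree), x^4 - 453 is irreducible over Q. Hence [Q(α):Q] = 4.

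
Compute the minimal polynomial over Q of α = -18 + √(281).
m_α(x) = x^2 + 36x + 43

From α + 18 = √(281), squaring gives (α + 18)^2 = 281, i.e. α^2 + 36α + 324 = 281, so α^2 + 36α + 43 = 0. The discriminant of x^2 + 36x + 43 is (36)^2 - 4·(43) = 1296 - 172 = 1124, and 4·(281) is not a perfect square in Q since 281 is squarefree and ≠ 1. Hence x^2 + 36x + 43 is irreducible over Q and is the minimal polynomial of α.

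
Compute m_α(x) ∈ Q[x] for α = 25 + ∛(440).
m_α(x) = x^3 - 75x^2 + 1875x - 16065

Set β = α - 25 = ∛(440), so β^3 = 440. Then (α - 25)^3 - 440 = 0, i.e. α is a root of g(x) = (x - 25)^3 - 440 = x^3 - 75x^2 + 1875x - 16065. Since g(x) = h(x - 25) where h(x) = x^3 - 440, and h is irreducible over Q (because 440 is not a perfect cube, so h has no rational root, and a monic cubic with no rational root is irreducible), g is also irreducible (irreducibility is preserved under the substitution x → x - 25). Hence m_α(x) = x^3 - 75x^2 + 1875x - 16065.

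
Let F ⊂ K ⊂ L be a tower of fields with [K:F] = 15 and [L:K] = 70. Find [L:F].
[L:F] = 1050

The tower law says that for any tower of field extensions F ⊂ K ⊂ L with finite degrees, [L:F] = [L:K] · [K:F]. Here this gives [L:F] = 70 · 15 = 1050.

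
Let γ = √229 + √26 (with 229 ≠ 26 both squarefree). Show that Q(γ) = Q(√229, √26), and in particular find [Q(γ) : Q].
[Q(γ) : Q] = 4 (equivalently, Q(γ) = Q(√229, √26))

Obviously Q(γ) ⊆ Q(√229, √26), and [Q(√229, √26):Q] = 4 (since 229, 26 are distinct squarefree integers > 1 with 5954 not a perfect square). To show equality we compute the minimal polynomial of γ. From γ = √229 + √26: γ^2 = 229 + 2√(5954) + 26 = 255 + 2√(5954), so γ^2 - 255 = 2√(5954); squaring, (γ^2 - 255)^2 = 4·5954, i.e. γ^4 - 510γ^2 + 65025 - 23816 = 0, i.e. γ^4 - 510γ^2 + 41209 = 0. So γ is a root of x^4 - 510x^2 + 41209. This polynomial is irreducible over Q: it has no rational root (each ±√229 ± √26 is irrational), and any factorization into two quadratics over Q would force √(5954) ∈ Q (pairing opposite roots) or √229, √26 ∈ Q (other pairings), all impossible. Hence [Q(γ):Q] = 4 = [Q(√229, √26):Q], so Q(γ) = Q(√229, √26).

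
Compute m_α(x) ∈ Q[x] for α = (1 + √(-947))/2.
m_α(x) = x^2 - x + 237

From 2α - 1 = √(-947), squaring gives (2α - 1)^2 = -947, i.e. 4α^2 - 4α + 1 = -947, so α^2 - α + (1 + 947)/4 = 0. Since -947 ≡ 1 (mod 4), (1 + 947)/4 = 237 ∈ Z. The polynomial x^2 - x + 237 has discriminant 1 - 4·(237) = -947, which is not a perfect square in Q (d = -947 is squarefree and ≠ 1), so x^2 - x + 237 is irreducible over Q. It is the minimal polynomial of α.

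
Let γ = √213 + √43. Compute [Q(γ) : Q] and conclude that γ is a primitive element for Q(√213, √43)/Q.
[Q(γ) : Q] = 4 (equivalently, Q(γ) = Q(√213, √43))

Obviously Q(γ) ⊆ Q(√213, √43), and [Q(√213, √43):Q] = 4 (since 213, 43 are distinct squarefree integers > 1 with 9159 not a perfect square). To show equality we compute the minimal polynomial of γ. From γ = √213 + √43: γ^2 = 213 + 2√(9159) + 43 = 256 + 2√(9159), so γ^2 - 256 = 2√(9159); squaring, (γ^2 - 256)^2 = 4·9159, i.e. γ^4 - 512γ^2 + 65536 - 36636 = 0, i.e. γ^4 - 512γ^2 + 28900 = 0. So γ is a root of x^4 - 512x^2 + 28900. This polynomial is irreducible over Q: it has no rational root (each ±√213 ± √43 is irrational), and any factorization into two quadratics over Q would force √(9159) ∈ Q (pairing opposite roots) or √213, √43 ∈ Q (other pairings), all impossible. Hence [Q(γ):Q] = 4 = [Q(√213, √43):Q], so Q(γ) = Q(√213, √43).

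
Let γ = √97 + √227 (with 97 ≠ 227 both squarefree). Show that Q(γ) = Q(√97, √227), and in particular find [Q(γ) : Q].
[Q(γ) : Q] = 4 (equivalently, Q(γ) = Q(√97, √227))

Obviously Q(γ) ⊆ Q(√97, √227), and [Q(√97, √227):Q] = 4 (since 97, 227 are distinct squarefree integers > 1 with 22019 not a perfect square). To show equality we compute the minimal polynomial of γ. From γ = √97 + √227: γ^2 = 97 + 2√(22019) + 227 = 324 + 2√(22019), so γ^2 - 324 = 2√(22019); squaring, (γ^2 - 324)^2 = 4·22019, i.e. γ^4 - 648γ^2 + 104976 - 88076 = 0, i.e. γ^4 - 648γ^2 + 16900 = 0. So γ is a root of x^4 - 648x^2 + 16900. This polynomial is irreducible over Q: it has no rational root (each ±√97 ± √227 is irrational), and any factorization into two quadratics over Q would force √(22019) ∈ Q (pairing opposite roots) or √97, √227 ∈ Q (other pairings), all impossible. Hence [Q(γ):Q] = 4 = [Q(√97, √227):Q], so Q(γ) = Q(√97, √227).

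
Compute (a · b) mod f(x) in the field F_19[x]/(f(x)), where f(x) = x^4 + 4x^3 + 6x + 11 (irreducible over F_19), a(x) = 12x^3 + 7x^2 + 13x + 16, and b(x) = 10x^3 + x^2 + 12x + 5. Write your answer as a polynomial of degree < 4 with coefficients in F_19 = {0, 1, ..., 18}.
a · b ≡ 9x^3 + 2x^2 + 9x + 16 (mod f(x))

Multiply in F_19[x]: a(x)·b(x) = (12x^3 + 7x^2 + 13x + 16)·(10x^3 + x^2 + 12x + 5) = 6x^6 + 6x^5 + 15x^4 + 13x^3 + 17x^2 + 10x + 4. This has degree ≥ 4, so divide by f(x) over F_19: 6x^6 + 6x^5 + 15x^4 + 13x^3 + 17x^2 + 10x + 4 = (6x^2 + x + 11)·(x^4 + 4x^3 + 6x + 11) + (9x^3 + 2x^2 + 9x + 16). Hence a·b ≡ 9x^3 + 2x^2 + 9x + 16 (mod f). (F_19[x]/(f) is a field with 19^4 = 130321 elements since f is irreducible of degree 4.)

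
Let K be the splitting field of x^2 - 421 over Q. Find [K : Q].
[K : Q] = 2

f(x) = x^2 - 421 factors as (x - √421)(x + √421). The splitting field is K = Q(√421). Since 421 is squarefree and > 1, it is not a perfect square, so x^2 - 421 is irreducible over Q and [Q(√421) : Q] = 2. Hence [K : Q] = 2.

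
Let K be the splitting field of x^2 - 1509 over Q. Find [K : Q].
[K : Q] = 2

f(x) = x^2 - 1509 factors as (x - √1509)(x + √1509). The splitting field is K = Q(√1509). Since 1509 is squarefree and > 1, it is not a perfect square, so x^2 - 1509 is irreducible over Q and [Q(√1509) : Q] = 2. Hence [K : Q] = 2.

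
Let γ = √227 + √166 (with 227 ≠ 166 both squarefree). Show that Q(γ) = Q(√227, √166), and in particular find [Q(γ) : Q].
[Q(γ) : Q] = 4 (equivalently, Q(γ) = Q(√227, √166))

Obviously Q(γ) ⊆ Q(√227, √166), and [Q(√227, √166):Q] = 4 (since 227, 166 are distinct squarefree integers > 1 with 37682 not a perfect square). To show equality we compute the minimal polynomial of γ. From γ = √227 + √166: γ^2 = 227 + 2√(37682) + 166 = 393 + 2√(37682), so γ^2 - 393 = 2√(37682); squaring, (γ^2 - 393)^2 = 4·37682, i.e. γ^4 - 786γ^2 + 154449 - 150728 = 0, i.e. γ^4 - 786γ^2 + 3721 = 0. So γ is a root of x^4 - 786x^2 + 3721. This polynomial is irreducible over Q: it has no rational root (each ±√227 ± √166 is irrational), and any factorization into two quadratics over Q would force √(37682) ∈ Q (pairing opposite roots) or √227, √166 ∈ Q (other pairings), all impossible. Hence [Q(γ):Q] = 4 = [Q(√227, √166):Q], so Q(γ) = Q(√227, √166).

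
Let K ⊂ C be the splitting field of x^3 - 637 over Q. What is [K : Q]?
[K : Q] = 6

The roots of x^3 - 637 are ∛637, ω∛637, ω^2∛637 where ω = e^(2πi/3) is a primitive cube root of unity, so K = Q(∛637, ω). Now [Q(∛637):Q] = 3 (since 637 is not a perfect cube, x^3 - 637 is irreducible) and [Q(ω):Q] = 2. Both 2 and 3 divide [K:Q], and [K:Q] ≤ 3·2 = 6, so [K:Q] = 6. (Equivalently: Q(∛637) ⊂ R but ω ∉ R, so [K : Q(∛637)] = 2.)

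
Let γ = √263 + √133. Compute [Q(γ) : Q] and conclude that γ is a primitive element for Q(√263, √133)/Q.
[Q(γ) : Q] = 4 (equivalently, Q(γ) = Q(√263, √133))

Obviously Q(γ) ⊆ Q(√263, √133), and [Q(√263, √133):Q] = 4 (since 263, 133 are distinct squarefree integers > 1 with 34979 not a perfect square). To show equality we compute the minimal polynomial of γ. From γ = √263 + √133: γ^2 = 263 + 2√(34979) + 133 = 396 + 2√(34979), so γ^2 - 396 = 2√(34979); squaring, (γ^2 - 396)^2 = 4·34979, i.e. γ^4 - 792γ^2 + 156816 - 139916 = 0, i.e. γ^4 - 792γ^2 + 16900 = 0. So γ is a root of x^4 - 792x^2 + 16900. This polynomial is irreducible over Q: it has no rational root (each ±√263 ± √133 is irrational), and any factorization into two quadratics over Q would force √(34979) ∈ Q (pairing opposite roots) or √263, √133 ∈ Q (other pairings), all impossible. Hence [Q(γ):Q] = 4 = [Q(√263, √133):Q], so Q(γ) = Q(√263, √133).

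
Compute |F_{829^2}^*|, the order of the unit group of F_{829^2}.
|F_{829^2}^*| = 687240

F_{829^2} has 829^2 = 687241 elements; its multiplicative group consists of all nonzero elements, so |F_{829^2}^*| = 687241 - 1 = 687240. (It is cyclic since any finite subgroup of the multiplicative group of a field is cyclic.)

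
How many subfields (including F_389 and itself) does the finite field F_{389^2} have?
F_{389^2} has 2 subfields

The subfields of F_{p^n} are exactly the fields F_{p^d} for d | n (each is the fixed field of the unique index-d subgroup of Gal(F_{p^n}/F_p) ≅ Z/nZ). The divisors of n = 2 are {1, 2}, giving 2 subfields: F_{389^1}, F_{389^2}.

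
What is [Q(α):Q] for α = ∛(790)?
[Q(α):Q] = 3

The minimal polynomial of α is x^3 - 790, irreducible over Q since 790 is not a perfect cube (so x^3 - 790 has no rational root). Hence [Q(α):Q] = deg(m_α) = 3.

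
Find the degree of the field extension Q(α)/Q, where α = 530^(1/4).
[Q(α):Q] = 4

α is a root of x^4 - 530. By Eisenstein's criterion at the prime p = 2 (which divides the constant term 530 but p^2 = 4 does not, since 530 is squarefree), x^4 - 530 is irreducible over Q. Hence [Q(α):Q] = 4.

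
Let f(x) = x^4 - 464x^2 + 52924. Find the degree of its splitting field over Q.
[K : Q] = 4

Solving the quadratic in x^2: x^2 = (464 ± √(464^2 - 4·52924))/2 = (464 ± √3600)/2 = (464 ± 60)/2, giving x^2 = 262 or x^2 = 202. So f(x) = (x^2 - 262)(x^2 - 202) and the roots of f are ±√262, ±√202. Hence the splitting field is K = Q(√262, √202). Since 262 and 202 are distinct squarefree integers > 1, their product 52924 is not a perfect square, so √202 ∉ Q(√262). By the tower law [K:Q] = [Q(√262,√202):Q(√262)] · [Q(√262):Q] = 2 · 2 = 4.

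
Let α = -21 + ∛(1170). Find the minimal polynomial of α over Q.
m_α(x) = x^3 + 63x^2 + 1323x + 8091

Set β = α + 21 = ∛(1170), so β^3 = 1170. Then (α + 21)^3 - 1170 = 0, i.e. α is a root of g(x) = (x + 21)^3 - 1170 = x^3 + 63x^2 + 1323x + 8091. Since g(x) = h(x + 21) where h(x) = x^3 - 1170, and h is irreducible over Q (because 1170 is not a perfect cube, so h has no rational root, and a monic cubic with no rational root is irreducible), g is also irreducible (irreducibility is preserved under the substitution x → x + 21). Hence m_α(x) = x^3 + 63x^2 + 1323x + 8091.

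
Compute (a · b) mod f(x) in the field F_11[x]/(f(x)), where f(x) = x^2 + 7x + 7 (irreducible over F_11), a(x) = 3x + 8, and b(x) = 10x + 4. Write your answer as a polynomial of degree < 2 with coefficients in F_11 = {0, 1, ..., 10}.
a · b ≡ 3x + 9 (mod f(x))

Multiply in F_11[x]: a(x)·b(x) = (3x + 8)·(10x + 4) = 8x^2 + 4x + 10. This has degree ≥ 2, so divide by f(x) over F_11: 8x^2 + 4x + 10 = (8)·(x^2 + 7x + 7) + (3x + 9). Hence a·b ≡ 3x + 9 (mod f). (F_11[x]/(f) is a field with 11^2 = 121 elements since f is irreducible of degree 2.)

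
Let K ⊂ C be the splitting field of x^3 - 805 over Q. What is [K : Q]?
[K : Q] = 6

The roots of x^3 - 805 are ∛805, ω∛805, ω^2∛805 where ω = e^(2πi/3) is a primitive cube root of unity, so K = Q(∛805, ω). Now [Q(∛805):Q] = 3 (since 805 is not a perfect cube, x^3 - 805 is irreducible) and [Q(ω):Q] = 2. Both 2 and 3 divide [K:Q], and [K:Q] ≤ 3·2 = 6, so [K:Q] = 6. (Equivalently: Q(∛805) ⊂ R but ω ∉ R, so [K : Q(∛805)] = 2.)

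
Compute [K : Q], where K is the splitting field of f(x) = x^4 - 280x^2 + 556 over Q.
[K : Q] = 4

Solving the quadratic in x^2: x^2 = (280 ± √(280^2 - 4·556))/2 = (280 ± √76176)/2 = (280 ± 276)/2, giving x^2 = 278 or x^2 = 2. So f(x) = (x^2 - 278)(x^2 - 2) and the roots of f are ±√278, ±√2. Hence the splitting field is K = Q(√278, √2). Since 278 and 2 are distinct squarefree integers > 1, their product 556 is not a perfect square, so √2 ∉ Q(√278). By the tower law [K:Q] = [Q(√278,√2):Q(√278)] · [Q(√278):Q] = 2 · 2 = 4.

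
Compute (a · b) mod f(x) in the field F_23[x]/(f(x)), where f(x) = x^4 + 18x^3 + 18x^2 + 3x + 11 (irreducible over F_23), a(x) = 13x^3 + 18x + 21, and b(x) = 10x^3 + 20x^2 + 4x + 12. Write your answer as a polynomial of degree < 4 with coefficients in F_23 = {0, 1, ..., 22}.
a · b ≡ 7x^3 + 9x^2 + 7x + 1 (mod f(x))

Multiply in F_23[x]: a(x)·b(x) = (13x^3 + 18x + 21)·(10x^3 + 20x^2 + 4x + 12) = 15x^6 + 7x^5 + 2x^4 + 13x^3 + 9x^2 + x + 22. This has degree ≥ 4, so divide by f(x) over F_23: 15x^6 + 7x^5 + 2x^4 + 13x^3 + 9x^2 + x + 22 = (15x^2 + 13x + 4)·(x^4 + 18x^3 + 18x^2 + 3x + 11) + (7x^3 + 9x^2 + 7x + 1). Hence a·b ≡ 7x^3 + 9x^2 + 7x + 1 (mod f). (F_23[x]/(f) is a field with 23^4 = 279841 elements since f is irreducible of degree 4.)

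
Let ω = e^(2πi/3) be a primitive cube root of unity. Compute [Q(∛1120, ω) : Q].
[Q(∛1120, ω) : Q] = 6

[Q(∛1120):Q] = 3 (min poly x^3 - 1120, irreducible since 1120 is not a perfect cube). [Q(ω):Q] = 2 (min poly x^2 + x + 1). Since Q(∛1120) ⊂ R and ω ∉ R, we have ω ∉ Q(∛1120), so x^2 + x + 1 remains irreducible over Q(∛1120) and [Q(∛1120, ω) : Q(∛1120)] = 2. By the tower law, [Q(∛1120, ω) : Q] = 3 · 2 = 6. (In fact Q(∛1120, ω) is the splitting field of x^3 - 1120 over Q.)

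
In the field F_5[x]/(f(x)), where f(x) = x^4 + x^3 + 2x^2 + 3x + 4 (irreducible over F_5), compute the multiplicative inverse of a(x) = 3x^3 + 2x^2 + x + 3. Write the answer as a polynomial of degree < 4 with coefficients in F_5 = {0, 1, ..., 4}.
a(x)^(-1) ≡ 3x^3 + 2x + 4 (mod f(x))

Since f is irreducible over F_5, F_5[x]/(f) is a field and a(x) ≠ 0 has an inverse. Apply the extended Euclidean algorithm to f(x) and a(x) in F_5[x]: f(x) = (2x + 4)·a(x) + (2x^2 + 3x + 2);  a(x) = (4x)·(2x^2 + 3x + 2) + (3x + 3);  (2x^2 + 3x + 2) = (4x + 2)·(3x + 3) + (1). The last nonzero remainder is the constant 1 = gcd(f, a) in F_5. Back-substituting through the division chain expresses 1 = s(x)·a(x) + t(x)·f(x) with s(x) ≡ 3x^3 + 2x + 4 (mod f), so a(x)^(-1) ≡ s(x) = 3x^3 + 2x + 4 (mod f). Check: (3x^3 + 2x^2 + x + 3)·(3x^3 + 2x + 4) = 4x^6 + x^5 + 4x^4 + 2 ≡ 1 (mod x^4 + x^3 + 2x^2 + 3x + 4).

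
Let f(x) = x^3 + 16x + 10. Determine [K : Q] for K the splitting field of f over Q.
[K : Q] = 6

By the rational root test, any rational root of the monic integer polynomial f(x) = x^3 + 16x + 10 must be an integer dividing the constant term 10, i.e. one of ±{1, 2, 5, 10}. Evaluating: f(1) = 27, f(-1) = -7, f(2) = 50, f(-2) = -30, f(5) = 215, f(-5) = -195, f(10) = 1170, f(-10) = -1150; none is 0, so f has no rational root and is therefore irreducible over Q (a cubic with no linear factor over a field is irreducible). For an irreducible cubic, the Galois group is A_3 or S_3 according as the discriminant disc(f) = -4a^3 - 27b^2 = -4·(16)^3 - 27·(10)^2 = -19084 is or is not a square in Q. Here disc(f) = -19084 is not a perfect square in Q, so the Galois group of f over Q is not contained in A_3 and must be all of S_3. The splitting field has degree |S_3| = 6 over Q, so [K : Q] = 6.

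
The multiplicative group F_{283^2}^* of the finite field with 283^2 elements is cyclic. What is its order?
|F_{283^2}^*| = 80088

F_{283^2} has 283^2 = 80089 elements; its multiplicative group consists of all nonzero elements, so |F_{283^2}^*| = 80089 - 1 = 80088. (It is cyclic since any finite subgroup of the multiplicative group of a field is cyclic.)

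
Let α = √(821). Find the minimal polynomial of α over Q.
m_α(x) = x^2 - 821

α satisfies α^2 - 821 = 0, so x^2 - 821 annihilates α. Since d = 821 is squarefree and ≠ 1, it is not a perfect square in Q, so x^2 - 821 has no rational root and is therefore irreducible over Q (a degree-2 polynomial over a field is irreducible iff it has no root). Hence m_α(x) = x^2 - 821.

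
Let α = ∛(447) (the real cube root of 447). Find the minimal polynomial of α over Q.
m_α(x) = x^3 - 447

α satisfies α^3 = 447, so x^3 - 447 annihilates α. By the rational root test, a rational root p/q (in lowest terms) of x^3 - 447 would satisfy p^3 = 447 q^3, forcing q = 1 and p^3 = 447; but 447 is not a perfect cube, contradiction. A monic cubic over Q with no rational root is irreducible (any nontrivial factorization would include a linear factor). Hence x^3 - 447 is the minimal polynomial of α, and in particular [Q(α):Q] = 3.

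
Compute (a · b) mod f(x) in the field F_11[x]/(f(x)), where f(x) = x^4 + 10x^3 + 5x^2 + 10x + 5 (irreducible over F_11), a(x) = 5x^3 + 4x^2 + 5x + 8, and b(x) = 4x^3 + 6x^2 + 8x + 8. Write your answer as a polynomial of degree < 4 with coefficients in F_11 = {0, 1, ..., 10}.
a · b ≡ 6x^3 + x^2 + 1 (mod f(x))

Multiply in F_11[x]: a(x)·b(x) = (5x^3 + 4x^2 + 5x + 8)·(4x^3 + 6x^2 + 8x + 8) = 9x^6 + 2x^5 + 7x^4 + 2x^3 + 10x^2 + 5x + 9. This has degree ≥ 4, so divide by f(x) over F_11: 9x^6 + 2x^5 + 7x^4 + 2x^3 + 10x^2 + 5x + 9 = (9x^2 + 6)·(x^4 + 10x^3 + 5x^2 + 10x + 5) + (6x^3 + x^2 + 1). Hence a·b ≡ 6x^3 + x^2 + 1 (mod f). (F_11[x]/(f) is a field with 11^4 = 14641 elements since f is irreducible of degree 4.)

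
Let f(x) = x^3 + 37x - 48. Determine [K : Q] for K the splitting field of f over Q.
[K : Q] = 6

By the rational root test, any rational root of the monic integer polynomial f(x) = x^3 + 37x - 48 must be an integer dividing the constant term -48, i.e. one of ±{1, 2, 3, 4, 6, 8, 12, 16, 24, 48}. Evaluating: f(1) = -10, f(-1) = -86, f(2) = 34, f(-2) = -130, f(3) = 90, f(-3) = -186, f(4) = 164, f(-4) = -260, f(6) = 390, f(-6) = -486, f(8) = 760, f(-8) = -856, f(12) = 2124, f(-12) = -2220, f(16) = 4640, f(-16) = -4736, f(24) = 14664, f(-24) = -14760, f(48) = 112320, f(-48) = -112416; none is 0, so f has no rational root and is therefore irreducible over Q (a cubic with no linear factor over a field is irreducible). For an irreducible cubic, the Galois group is A_3 or S_3 according as the discriminant disc(f) = -4a^3 - 27b^2 = -4·(37)^3 - 27·(-48)^2 = -264820 is or is not a square in Q. Here disc(f) = -264820 is not a perfect square in Q, so the Galois group of f over Q is not contained in A_3 and must be all of S_3. The splitting field has degree |S_3| = 6 over Q, so [K : Q] = 6.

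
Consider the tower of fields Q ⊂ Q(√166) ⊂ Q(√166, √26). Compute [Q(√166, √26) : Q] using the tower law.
[Q(√166, √26) : Q] = 4

[Q(√166):Q] = 2 (min poly x^2 - 166, irreducible since 166 is squarefree > 1). For the top step, suppose √26 ∈ Q(√166), say √26 = c + d√166 with c, d ∈ Q. Squaring: 26 = c^2 + 166d^2 + 2cd√166. Since √166 ∉ Q this forces 2cd = 0. If d = 0 then √26 = c ∈ Q, contradicting 26 squarefree > 1. If c = 0 then 26 = 166d^2, so 166·26 = (166d)^2 is a perfect square in Q — but 166·26 = 4316 is not a perfect square (since 166 and 26 are distinct squarefree integers). Contradiction. Hence √26 ∉ Q(√166), so x^2 - 26 stays irreducible over Q(√166) and [Q(√166, √26) : Q(√166)] = 2. By the tower law, [Q(√166, √26) : Q] = 2 · 2 = 4.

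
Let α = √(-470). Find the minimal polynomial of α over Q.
m_α(x) = x^2 + 470

α satisfies α^2 + 470 = 0, so x^2 + 470 annihilates α. Since d = -470 is squarefree and ≠ 1, it is not a perfect square in Q, so x^2 + 470 has no rational root and is therefore irreducible over Q (a degree-2 polynomial over a field is irreducible iff it has no root). Hence m_α(x) = x^2 + 470.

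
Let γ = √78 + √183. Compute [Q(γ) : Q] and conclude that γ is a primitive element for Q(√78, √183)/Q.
[Q(γ) : Q] = 4 (equivalently, Q(γ) = Q(√78, √183))

Obviously Q(γ) ⊆ Q(√78, √183), and [Q(√78, √183):Q] = 4 (since 78, 183 are distinct squarefree integers > 1 with 14274 not a perfect square). To show equality we compute the minimal polynomial of γ. From γ = √78 + √183: γ^2 = 78 + 2√(14274) + 183 = 261 + 2√(14274), so γ^2 - 261 = 2√(14274); squaring, (γ^2 - 261)^2 = 4·14274, i.e. γ^4 - 522γ^2 + 68121 - 57096 = 0, i.e. γ^4 - 522γ^2 + 11025 = 0. So γ is a root of x^4 - 522x^2 + 11025. This polynomial is irreducible over Q: it has no rational root (each ±√78 ± √183 is irrational), and any factorization into two quadratics over Q would force √(14274) ∈ Q (pairing opposite roots) or √78, √183 ∈ Q (other pairings), all impossible. Hence [Q(γ):Q] = 4 = [Q(√78, √183):Q], so Q(γ) = Q(√78, √183).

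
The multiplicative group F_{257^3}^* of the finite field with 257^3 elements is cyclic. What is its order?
|F_{257^3}^*| = 16974592

F_{257^3} has 257^3 = 16974593 elements; its multiplicative group consists of all nonzero elements, so |F_{257^3}^*| = 16974593 - 1 = 16974592. (It is cyclic since any finite subgroup of the multiplicative group of a field is cyclic.)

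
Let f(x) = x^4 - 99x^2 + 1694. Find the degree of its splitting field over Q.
[K : Q] = 4

Solving the quadratic in x^2: x^2 = (99 ± √(99^2 - 4·1694))/2 = (99 ± √3025)/2 = (99 ± 55)/2, giving x^2 = 22 or x^2 = 77. So f(x) = (x^2 - 22)(x^2 - 77) and the roots of f are ±√22, ±√77. Hence the splitting field is K = Q(√22, √77). Since 22 and 77 are distinct squarefree integers > 1, their product 1694 is not a perfect square, so √77 ∉ Q(√22). By the tower law [K:Q] = [Q(√22,√77):Q(√22)] · [Q(√22):Q] = 2 · 2 = 4.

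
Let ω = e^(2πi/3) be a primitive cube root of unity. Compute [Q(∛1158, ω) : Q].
[Q(∛1158, ω) : Q] = 6

[Q(∛1158):Q] = 3 (min poly x^3 - 1158, irreducible since 1158 is not a perfect cube). [Q(ω):Q] = 2 (min poly x^2 + x + 1). Since Q(∛1158) ⊂ R and ω ∉ R, we have ω ∉ Q(∛1158), so x^2 + x + 1 remains irreducible over Q(∛1158) and [Q(∛1158, ω) : Q(∛1158)] = 2. By the tower law, [Q(∛1158, ω) : Q] = 3 · 2 = 6. (In fact Q(∛1158, ω) is the splitting field of x^3 - 1158 over Q.)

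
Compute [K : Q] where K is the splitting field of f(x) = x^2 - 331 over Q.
[K : Q] = 2

f(x) = x^2 - 331 factors as (x - √331)(x + √331). The splitting field is K = Q(√331). Since 331 is squarefree and > 1, it is not a perfect square, so x^2 - 331 is irreducible over Q and [Q(√331) : Q] = 2. Hence [K : Q] = 2.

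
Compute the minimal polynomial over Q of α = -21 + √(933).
m_α(x) = x^2 + 42x - 492

From α + 21 = √(933), squaring gives (α + 21)^2 = 933, i.e. α^2 + 42α + 441 = 933, so α^2 + 42α - 492 = 0. The discriminant of x^2 + 42x - 492 is (42)^2 - 4·(-492) = 1764 + 1968 = 3732, and 4·(933) is not a perfect square in Q since 933 is squarefree and ≠ 1. Hence x^2 + 42x - 492 is irreducible over Q and is the minimal polynomial of α.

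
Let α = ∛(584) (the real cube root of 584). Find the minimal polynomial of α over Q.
m_α(x) = x^3 - 584

α satisfies α^3 = 584, so x^3 - 584 annihilates α. By the rational root test, a rational root p/q (in lowest terms) of x^3 - 584 would satisfy p^3 = 584 q^3, forcing q = 1 and p^3 = 584; but 584 is not a perfect cube, contradiction. A monic cubic over Q with no rational root is irreducible (any nontrivial factorization would include a linear factor). Hence x^3 - 584 is the minimal polynomial of α, and in particular [Q(α):Q] = 3.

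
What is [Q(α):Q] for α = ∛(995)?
[Q(α):Q] = 3

The minimal polynomial of α is x^3 - 995, irreducible over Q since 995 is not a perfect cube (so x^3 - 995 has no rational root). Hence [Q(α):Q] = deg(m_α) = 3.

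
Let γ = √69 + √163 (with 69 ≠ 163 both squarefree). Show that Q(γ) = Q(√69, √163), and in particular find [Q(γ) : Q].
[Q(γ) : Q] = 4 (equivalently, Q(γ) = Q(√69, √163))

Obviously Q(γ) ⊆ Q(√69, √163), and [Q(√69, √163):Q] = 4 (since 69, 163 are distinct squarefree integers > 1 with 11247 not a perfect square). To show equality we compute the minimal polynomial of γ. From γ = √69 + √163: γ^2 = 69 + 2√(11247) + 163 = 232 + 2√(11247), so γ^2 - 232 = 2√(11247); squaring, (γ^2 - 232)^2 = 4·11247, i.e. γ^4 - 464γ^2 + 53824 - 44988 = 0, i.e. γ^4 - 464γ^2 + 8836 = 0. So γ is a root of x^4 - 464x^2 + 8836. This polynomial is irreducible over Q: it has no rational root (each ±√69 ± √163 is irrational), and any factorization into two quadratics over Q would force √(11247) ∈ Q (pairing opposite roots) or √69, √163 ∈ Q (other pairings), all impossible. Hence [Q(γ):Q] = 4 = [Q(√69, √163):Q], so Q(γ) = Q(√69, √163).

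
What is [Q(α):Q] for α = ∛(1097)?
[Q(α):Q] = 3

The minimal polynomial of α is x^3 - 1097, irreducible over Q since 1097 is not a perfect cube (so x^3 - 1097 has no rational root). Hence [Q(α):Q] = deg(m_α) = 3.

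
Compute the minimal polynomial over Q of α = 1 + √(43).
m_α(x) = x^2 - 2x - 42

From α - 1 = √(43), squaring gives (α - 1)^2 = 43, i.e. α^2 - 2α + 1 = 43, so α^2 - 2α - 42 = 0. The discriminant of x^2 - 2x - 42 is (-2)^2 - 4·(-42) = 4 + 168 = 172, and 4·(43) is not a perfect square in Q since 43 is squarefree and ≠ 1. Hence x^2 - 2x - 42 is irreducible over Q and is the minimal polynomial of α.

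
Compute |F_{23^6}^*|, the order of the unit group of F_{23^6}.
|F_{23^6}^*| = 148035888

F_{23^6} has 23^6 = 148035889 elements; its multiplicative group consists of all nonzero elements, so |F_{23^6}^*| = 148035889 - 1 = 148035888. (It is cyclic since any finite subgroup of the multiplicative group of a field is cyclic.)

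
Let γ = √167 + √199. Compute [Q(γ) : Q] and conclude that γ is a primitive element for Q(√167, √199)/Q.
[Q(γ) : Q] = 4 (equivalently, Q(γ) = Q(√167, √199))

Obviously Q(γ) ⊆ Q(√167, √199), and [Q(√167, √199):Q] = 4 (since 167, 199 are distinct squarefree integers > 1 with 33233 not a perfect square). To show equality we compute the minimal polynomial of γ. From γ = √167 + √199: γ^2 = 167 + 2√(33233) + 199 = 366 + 2√(33233), so γ^2 - 366 = 2√(33233); squaring, (γ^2 - 366)^2 = 4·33233, i.e. γ^4 - 732γ^2 + 133956 - 132932 = 0, i.e. γ^4 - 732γ^2 + 1024 = 0. So γ is a root of x^4 - 732x^2 + 1024. This polynomial is irreducible over Q: it has no rational root (each ±√167 ± √199 is irrational), and any factorization into two quadratics over Q would force √(33233) ∈ Q (pairing opposite roots) or √167, √199 ∈ Q (other pairings), all impossible. Hence [Q(γ):Q] = 4 = [Q(√167, √199):Q], so Q(γ) = Q(√167, √199).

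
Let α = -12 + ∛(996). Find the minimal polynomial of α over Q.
m_α(x) = x^3 + 36x^2 + 432x + 732

Set β = α + 12 = ∛(996), so β^3 = 996. Then (α + 12)^3 - 996 = 0, i.e. α is a root of g(x) = (x + 12)^3 - 996 = x^3 + 36x^2 + 432x + 732. Since g(x) = h(x + 12) where h(x) = x^3 - 996, and h is irreducible over Q (because 996 is not a perfect cube, so h has no rational root, and a monic cubic with no rational root is irreducible), g is also irreducible (irreducibility is preserved under the substitution x → x + 12). Hence m_α(x) = x^3 + 36x^2 + 432x + 732.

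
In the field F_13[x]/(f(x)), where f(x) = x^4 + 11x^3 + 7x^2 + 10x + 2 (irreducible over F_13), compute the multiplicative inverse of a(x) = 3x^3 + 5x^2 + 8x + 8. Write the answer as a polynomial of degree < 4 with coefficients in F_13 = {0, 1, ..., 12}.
a(x)^(-1) ≡ 3x^3 + 2x^2 + 4x + 4 (mod f(x))

Since f is irreducible over F_13, F_13[x]/(f) is a field and a(x) ≠ 0 has an inverse. Apply the extended Euclidean algorithm to f(x) and a(x) in F_13[x]: f(x) = (9x + 6)·a(x) + (9x^2 + 7x + 6);  a(x) = (9x + 8)·(9x^2 + 7x + 6) + (2x + 12);  (9x^2 + 7x + 6) = (11x + 9)·(2x + 12) + (2). The last nonzero remainder is the constant 2 = gcd(f, a) in F_13. Back-substituting through the division chain expresses 2 = s(x)·a(x) + t(x)·f(x) with s(x) ≡ 6x^3 + 4x^2 + 8x + 8 (mod f), so (6x^3 + 4x^2 + 8x + 8)·a(x) ≡ 2 (mod f). Multiplying by 2^(-1) ≡ 7 in F_13 gives a(x)^(-1) ≡ 7·(6x^3 + 4x^2 + 8x + 8) ≡ 3x^3 + 2x^2 + 4x + 4 (mod f). Check: (3x^3 + 5x^2 + 8x + 8)·(3x^3 + 2x^2 + 4x + 4) = 9x^6 + 8x^5 + 7x^4 + 7x^3 + 3x^2 + 12x + 6 ≡ 1 (mod x^4 + 11x^3 + 7x^2 + 10x + 2).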